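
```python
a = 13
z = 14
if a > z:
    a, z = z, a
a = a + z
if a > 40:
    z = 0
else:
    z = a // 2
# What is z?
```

Trace:
`a = 13` → a = 13
`z = 14` → z = 14
`if a > z: ...` → a > z is False → no variable changes
`a = a + z` → a = 27
`if a > 40: ...` → a > 40 is False, take else branch → z = 13
So z = 13

Answer: 13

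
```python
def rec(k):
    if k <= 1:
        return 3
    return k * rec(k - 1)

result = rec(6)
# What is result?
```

rec(6) = 6 * 5 * 4 * 3 * 2 * 3 = 2160

Answer: 2160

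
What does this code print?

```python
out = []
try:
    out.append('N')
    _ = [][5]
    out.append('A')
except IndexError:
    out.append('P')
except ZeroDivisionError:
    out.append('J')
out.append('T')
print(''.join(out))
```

Execution trace: 'N' (try body) → 'P' (except IndexError) → 'T' (after the try/except). Output: NPT

Answer: NPT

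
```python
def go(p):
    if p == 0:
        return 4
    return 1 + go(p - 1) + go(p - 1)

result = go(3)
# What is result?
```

go(p) = 1 + 2·go(p-1), go(0)=4. Closed form: (4+1)·2^3 - 1 = 39.

Answer: 39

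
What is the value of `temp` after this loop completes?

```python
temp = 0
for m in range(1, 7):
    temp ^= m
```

XOR of 1 to 6
`temp` takes the values: 0 → 1 → 3 → 0 → 4 → 1 → 7

Answer: 7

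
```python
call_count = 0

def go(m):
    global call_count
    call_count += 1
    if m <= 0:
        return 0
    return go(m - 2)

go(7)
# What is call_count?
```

Linear recursion stepping by 2: 5 calls from m=7 down to ≤0.

Answer: 5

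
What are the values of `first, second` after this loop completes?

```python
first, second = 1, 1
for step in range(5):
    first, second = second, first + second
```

Fibonacci: after 5 iterations
`first, second` takes the values: (1, 1) → (1, 2) → (2, 3) → (3, 5) → (5, 8) → (8, 13)

Answer: 8, 13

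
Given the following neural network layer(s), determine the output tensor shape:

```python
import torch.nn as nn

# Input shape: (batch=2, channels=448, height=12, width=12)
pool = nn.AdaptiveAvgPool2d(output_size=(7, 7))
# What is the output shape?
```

Input: (2, 448, 12, 12) -> Output: (2, 448, 7, 7)

Answer: (2, 448, 7, 7)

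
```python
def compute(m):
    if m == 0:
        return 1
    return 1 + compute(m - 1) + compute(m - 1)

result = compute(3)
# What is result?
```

compute(m) = 1 + 2·compute(m-1), compute(0)=1. Closed form: (1+1)·2^3 - 1 = 15.

Answer: 15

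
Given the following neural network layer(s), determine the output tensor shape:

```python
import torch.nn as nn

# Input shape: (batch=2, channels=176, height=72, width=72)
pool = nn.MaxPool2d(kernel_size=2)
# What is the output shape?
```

Input: (2, 176, 72, 72) -> Output: (2, 176, 36, 36)

Answer: (2, 176, 36, 36)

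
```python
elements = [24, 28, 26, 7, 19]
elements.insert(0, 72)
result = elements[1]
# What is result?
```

Trace:
`elements = [24, 28, 26, 7, 19]` → elements = [24, 28, 26, 7, 19]
`elements.insert(0, 72)` → elements = [72, 24, 28, 26, 7, 19]
`result = elements[1]` → result = 24
So result = 24

Answer: 24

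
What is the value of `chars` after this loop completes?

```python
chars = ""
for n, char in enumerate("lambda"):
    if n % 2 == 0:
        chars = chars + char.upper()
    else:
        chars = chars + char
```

Uppercase even positions in 'lambda'
`chars` takes the values: "" → "L" → "La" → "LaM" → "LaMb" → "LaMbD" → "LaMbDa"

Answer: "LaMbDa"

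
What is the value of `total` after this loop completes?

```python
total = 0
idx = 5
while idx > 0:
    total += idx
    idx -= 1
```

Sum 5 down to 1
`total` takes the values: 0 → 5 → 9 → 12 → 14 → 15

Answer: 15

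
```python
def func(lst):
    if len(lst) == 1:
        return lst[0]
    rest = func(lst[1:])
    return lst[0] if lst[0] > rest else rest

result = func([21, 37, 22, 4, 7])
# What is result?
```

Recursive max over [21, 37, 22, 4, 7] = 37

Answer: 37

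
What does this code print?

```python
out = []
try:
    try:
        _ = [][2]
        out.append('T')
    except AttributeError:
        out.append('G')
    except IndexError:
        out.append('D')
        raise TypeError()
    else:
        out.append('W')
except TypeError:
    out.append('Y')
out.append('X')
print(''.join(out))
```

Execution trace: 'D' (inner except IndexError) → 'Y' (outer except TypeError) → 'X' (after the try/except). Output: DYX

Answer: DYX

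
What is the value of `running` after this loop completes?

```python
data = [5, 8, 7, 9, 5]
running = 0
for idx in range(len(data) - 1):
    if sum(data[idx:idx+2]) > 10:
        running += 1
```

Count windows with sum > 10
`running` takes the values: 0 → 1 → 2 → 3 → 4

Answer: 4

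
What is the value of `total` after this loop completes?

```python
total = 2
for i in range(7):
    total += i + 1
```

Start at 2, add 1 to 7 = 30
`total` takes the values: 2 → 3 → 5 → 8 → 12 → 17 → 23 → 30

Answer: 30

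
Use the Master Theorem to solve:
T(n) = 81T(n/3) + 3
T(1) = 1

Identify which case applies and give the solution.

a=81, b=3, f(n)=3. log_3(81) = 4. Since c=0 < 4, Case 1 applies: T(n) = Θ(n^log_b(a)) = O(n^4).

Answer: O(n^4) - Case 1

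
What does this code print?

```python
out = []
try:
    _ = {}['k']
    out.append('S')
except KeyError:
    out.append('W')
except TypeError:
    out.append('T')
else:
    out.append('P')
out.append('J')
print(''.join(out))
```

Execution trace: 'W' (except KeyError) → 'J' (after the try/except). Output: WJ

Answer: WJ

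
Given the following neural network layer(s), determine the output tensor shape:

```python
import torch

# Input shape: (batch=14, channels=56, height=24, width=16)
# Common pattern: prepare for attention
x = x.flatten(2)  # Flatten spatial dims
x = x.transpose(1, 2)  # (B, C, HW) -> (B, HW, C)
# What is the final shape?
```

Input: (14, 56, 24, 16) -> after flatten(2): (14, 56, 384) -> Output: (14, 384, 56)

Answer: (14, 384, 56)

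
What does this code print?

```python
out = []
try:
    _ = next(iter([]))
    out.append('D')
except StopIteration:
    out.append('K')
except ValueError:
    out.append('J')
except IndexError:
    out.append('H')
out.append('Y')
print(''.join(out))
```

Execution trace: 'K' (except StopIteration) → 'Y' (after the try/except). Output: KY

Answer: KY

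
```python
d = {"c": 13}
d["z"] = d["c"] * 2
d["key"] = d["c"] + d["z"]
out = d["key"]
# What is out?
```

Trace:
`d = {"c": 13}` → d = {'c': 13}
`d["z"] = d["c"] * 2` → d = {'c': 13, 'z': 26}
`d["key"] = d["c"] + d["z"]` → d = {'c': 13, 'z': 26, 'key': 39}
`out = d["key"]` → out = 39
So out = 39

Answer: 39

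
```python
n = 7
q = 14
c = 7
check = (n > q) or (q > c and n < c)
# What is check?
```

Trace:
`n = 7` → n = 7
`q = 14` → q = 14
`c = 7` → c = 7
`check = (n > q) or (q > c and n < c)` → check = False
So check = False

Answer: False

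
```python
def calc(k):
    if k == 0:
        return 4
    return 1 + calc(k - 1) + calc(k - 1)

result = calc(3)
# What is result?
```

calc(k) = 1 + 2·calc(k-1), calc(0)=4. Closed form: (4+1)·2^3 - 1 = 39.

Answer: 39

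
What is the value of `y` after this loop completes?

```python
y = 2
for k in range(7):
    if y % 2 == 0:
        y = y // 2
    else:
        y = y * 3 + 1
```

Collatz-style transformation from 2
`y` takes the values: 2 → 1 → 4 → 2 → 1 → 4 → 2 → 1

Answer: 1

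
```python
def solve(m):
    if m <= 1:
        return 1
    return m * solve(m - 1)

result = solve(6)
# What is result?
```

solve(6) = 6 * 5 * 4 * 3 * 2 * 1 = 720

Answer: 720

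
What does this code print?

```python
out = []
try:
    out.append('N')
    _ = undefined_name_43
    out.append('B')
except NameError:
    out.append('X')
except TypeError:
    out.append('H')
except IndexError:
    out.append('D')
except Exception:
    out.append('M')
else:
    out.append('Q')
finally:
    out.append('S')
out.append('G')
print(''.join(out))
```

Execution trace: 'N' (try body) → 'X' (except NameError) → 'S' (finally) → 'G' (after the try/except). Output: NXSG

Answer: NXSG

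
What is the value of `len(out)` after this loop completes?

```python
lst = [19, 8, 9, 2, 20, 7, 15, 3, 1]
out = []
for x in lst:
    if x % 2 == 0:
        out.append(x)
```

Count even numbers in [19, 8, 9, 2, 20, 7, 15, 3, 1]
`out` takes the values: [] → [8] → [8, 2] → [8, 2, 20]
So `len(out)` = 3

Answer: 3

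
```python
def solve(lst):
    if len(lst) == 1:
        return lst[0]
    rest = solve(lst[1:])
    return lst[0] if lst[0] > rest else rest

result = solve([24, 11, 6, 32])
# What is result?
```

Recursive max over [24, 11, 6, 32] = 32

Answer: 32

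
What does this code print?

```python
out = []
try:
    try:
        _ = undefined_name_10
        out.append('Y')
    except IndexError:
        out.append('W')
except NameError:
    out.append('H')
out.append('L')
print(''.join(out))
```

Execution trace: 'H' (outer except NameError) → 'L' (after the try/except). Output: HL

Answer: HL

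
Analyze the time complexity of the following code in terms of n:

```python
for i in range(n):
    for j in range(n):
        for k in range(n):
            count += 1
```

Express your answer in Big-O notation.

This is Triple nested loop. Time complexity: O(n³).

Answer: O(n³)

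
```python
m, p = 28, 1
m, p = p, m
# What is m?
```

Trace:
`m, p = 28, 1` → m = 28; p = 1
`m, p = p, m` → m = 1; p = 28
So m = 1

Answer: 1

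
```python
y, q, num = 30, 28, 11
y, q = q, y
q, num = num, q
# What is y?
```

Trace:
`y, q, num = 30, 28, 11` → y = 30; q = 28; num = 11
`y, q = q, y` → y = 28; q = 30
`q, num = num, q` → q = 11; num = 30
So y = 28

Answer: 28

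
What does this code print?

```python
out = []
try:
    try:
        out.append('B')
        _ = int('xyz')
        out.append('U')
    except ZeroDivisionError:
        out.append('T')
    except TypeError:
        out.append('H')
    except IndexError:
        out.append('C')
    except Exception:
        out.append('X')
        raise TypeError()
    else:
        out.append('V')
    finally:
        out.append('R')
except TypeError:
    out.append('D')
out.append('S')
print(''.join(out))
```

Execution trace: 'B' (inner try body) → 'X' (inner except Exception) → 'R' (inner finally) → 'D' (outer except TypeError) → 'S' (after the try/except). Output: BXRDS

Answer: BXRDS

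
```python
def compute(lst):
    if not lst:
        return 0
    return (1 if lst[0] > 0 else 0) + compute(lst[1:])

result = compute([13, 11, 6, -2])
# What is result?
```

Count of positive elements in [13, 11, 6, -2] = 3

Answer: 3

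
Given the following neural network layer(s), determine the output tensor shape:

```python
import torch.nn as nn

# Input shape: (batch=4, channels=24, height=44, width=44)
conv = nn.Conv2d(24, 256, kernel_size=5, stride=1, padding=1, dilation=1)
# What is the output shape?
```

Input: (4, 24, 44, 44) -> Output: (4, 256, 42, 42)

Answer: (4, 256, 42, 42)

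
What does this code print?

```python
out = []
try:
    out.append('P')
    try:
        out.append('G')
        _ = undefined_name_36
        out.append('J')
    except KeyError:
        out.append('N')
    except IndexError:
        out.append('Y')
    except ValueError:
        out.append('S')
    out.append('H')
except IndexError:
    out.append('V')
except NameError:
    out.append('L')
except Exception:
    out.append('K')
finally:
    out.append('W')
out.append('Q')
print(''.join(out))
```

Execution trace: 'P' (try body) → 'G' (inner try body) → 'L' (except NameError) → 'W' (finally) → 'Q' (after the try/except). Output: PGLWQ

Answer: PGLWQ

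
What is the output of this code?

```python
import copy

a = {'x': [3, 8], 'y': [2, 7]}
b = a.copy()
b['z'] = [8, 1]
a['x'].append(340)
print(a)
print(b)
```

Key concept: shallow copy of dict with mutable values.
Step by step:
`a = {'x': [3, 8], 'y': [2, 7]}` → a = {'x': [3, 8], 'y': [2, 7]}
`b = a.copy()` → b = {'x': [3, 8], 'y': [2, 7]}
`b['z'] = [8, 1]` → b = {'x': [3, 8], 'y': [2, 7], 'z': [8, 1]}
`a['x'].append(340)` → a = {'x': [3, 8, 340], 'y': [2, 7]}; b = {'x': [3, 8, 340], 'y': [2, 7], 'z': [8, 1]}
`print(a)` → prints {'x': [3, 8, 340], 'y': [2, 7]}
`print(b)` → prints {'x': [3, 8, 340], 'y': [2, 7], 'z': [8, 1]}

Answer:
{'x': [3, 8, 340], 'y': [2, 7]}
{'x': [3, 8, 340], 'y': [2, 7], 'z': [8, 1]}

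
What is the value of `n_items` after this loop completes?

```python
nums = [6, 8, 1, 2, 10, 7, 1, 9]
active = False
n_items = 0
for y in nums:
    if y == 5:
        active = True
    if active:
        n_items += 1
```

Count elements after first 5 in [6, 8, 1, 2, 10, 7, 1, 9]
`n_items` takes the values: 0

Answer: 0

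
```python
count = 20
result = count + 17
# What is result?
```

Trace:
`count = 20` → count = 20
`result = count + 17` → result = 37
So result = 37

Answer: 37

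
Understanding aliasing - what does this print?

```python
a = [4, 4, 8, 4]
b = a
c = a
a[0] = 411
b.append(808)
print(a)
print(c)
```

Key concept: multiple aliases.
Step by step:
`a = [4, 4, 8, 4]` → a = [4, 4, 8, 4]
`b = a` → b = [4, 4, 8, 4] (same object as a)
`c = a` → c = [4, 4, 8, 4] (same object as a, b)
`a[0] = 411` → a = [411, 4, 8, 4] (same object as b, c); b = [411, 4, 8, 4] (same object as a, c); c = [411, 4, 8, 4] (same object as a, b)
`b.append(808)` → a = [411, 4, 8, 4, 808] (same object as b, c); b = [411, 4, 8, 4, 808] (same object as a, c); c = [411, 4, 8, 4, 808] (same object as a, b)
`print(a)` → prints [411, 4, 8, 4, 808]
`print(c)` → prints [411, 4, 8, 4, 808]

Answer:
[411, 4, 8, 4, 808]
[411, 4, 8, 4, 808]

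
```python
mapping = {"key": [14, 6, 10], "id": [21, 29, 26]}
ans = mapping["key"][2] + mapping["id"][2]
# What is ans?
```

Trace:
`mapping = {"key": [14, 6, 10], "id": [21, 29, 26]}` → mapping = {'key': [14, 6, 10], 'id': [21, 29, 26]}
`ans = mapping["key"][2] + mapping["id"][2]` → ans = 36
So ans = 36

Answer: 36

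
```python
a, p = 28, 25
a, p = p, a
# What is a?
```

Trace:
`a, p = 28, 25` → a = 28; p = 25
`a, p = p, a` → a = 25; p = 28
So a = 25

Answer: 25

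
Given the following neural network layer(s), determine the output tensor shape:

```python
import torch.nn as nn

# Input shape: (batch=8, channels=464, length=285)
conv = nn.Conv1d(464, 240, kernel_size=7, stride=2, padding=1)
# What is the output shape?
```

Input: (8, 464, 285) -> Output: (8, 240, 141)

Answer: (8, 240, 141)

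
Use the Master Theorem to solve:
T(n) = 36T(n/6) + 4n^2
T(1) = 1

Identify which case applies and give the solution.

a=36, b=6, f(n)=4n^2. log_6(36) = 2. Since c=2 = 2, Case 2 applies: T(n) = Θ(n^log_b(a) · log n) = O(n^2 log n).

Answer: O(n^2 log n) - Case 2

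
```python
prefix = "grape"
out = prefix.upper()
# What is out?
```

Trace:
`prefix = "grape"` → prefix = 'grape'
`out = prefix.upper()` → out = 'GRAPE'
So out = 'GRAPE'

Answer: 'GRAPE'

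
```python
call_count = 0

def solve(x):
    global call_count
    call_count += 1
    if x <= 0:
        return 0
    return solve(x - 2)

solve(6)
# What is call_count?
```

Linear recursion stepping by 2: 4 calls from x=6 down to ≤0.

Answer: 4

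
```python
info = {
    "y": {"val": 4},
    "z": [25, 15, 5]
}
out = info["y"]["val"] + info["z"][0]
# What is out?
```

Trace:
`info = { ...` → info = {'y': {'val': 4}, 'z': [25, 15, 5]}
`out = info["y"]["val"] + info["z"][0]` → out = 29
So out = 29

Answer: 29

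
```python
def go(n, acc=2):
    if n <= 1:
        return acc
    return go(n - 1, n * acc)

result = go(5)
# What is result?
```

Accumulator trace (n, acc): (5, 2) -> (4, 10) -> (3, 40) -> (2, 120) -> (1, 240) -> return 240

Answer: 240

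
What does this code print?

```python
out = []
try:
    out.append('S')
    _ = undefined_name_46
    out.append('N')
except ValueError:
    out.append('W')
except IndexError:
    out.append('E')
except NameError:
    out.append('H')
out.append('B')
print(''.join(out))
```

Execution trace: 'S' (try body) → 'H' (except NameError) → 'B' (after the try/except). Output: SHB

Answer: SHB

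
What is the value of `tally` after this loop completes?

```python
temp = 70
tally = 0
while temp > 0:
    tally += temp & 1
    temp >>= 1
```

Count set bits in 70 (binary: 0b1000110)
`tally` takes the values: 0 → 1 → 2 → 3

Answer: 3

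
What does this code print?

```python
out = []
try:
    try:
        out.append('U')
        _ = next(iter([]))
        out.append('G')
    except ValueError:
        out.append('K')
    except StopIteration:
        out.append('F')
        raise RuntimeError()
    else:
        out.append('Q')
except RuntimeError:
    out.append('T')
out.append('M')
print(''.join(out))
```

Execution trace: 'U' (inner try body) → 'F' (inner except StopIteration) → 'T' (outer except RuntimeError) → 'M' (after the try/except). Output: UFTM

Answer: UFTM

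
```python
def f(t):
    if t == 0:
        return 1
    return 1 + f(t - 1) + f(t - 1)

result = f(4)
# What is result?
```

f(t) = 1 + 2·f(t-1), f(0)=1. Closed form: (1+1)·2^4 - 1 = 31.

Answer: 31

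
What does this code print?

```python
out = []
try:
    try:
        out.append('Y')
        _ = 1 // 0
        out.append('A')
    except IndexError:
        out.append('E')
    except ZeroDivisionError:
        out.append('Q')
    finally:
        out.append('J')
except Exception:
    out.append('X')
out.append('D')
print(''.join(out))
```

Execution trace: 'Y' (inner try body) → 'Q' (inner except ZeroDivisionError) → 'J' (inner finally) → 'D' (after the try/except). Output: YQJD

Answer: YQJD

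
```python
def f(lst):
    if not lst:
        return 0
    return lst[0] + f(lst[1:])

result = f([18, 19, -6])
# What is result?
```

18 + 19 + (-6) + 0 = 31

Answer: 31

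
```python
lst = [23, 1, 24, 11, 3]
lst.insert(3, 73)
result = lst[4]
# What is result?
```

Trace:
`lst = [23, 1, 24, 11, 3]` → lst = [23, 1, 24, 11, 3]
`lst.insert(3, 73)` → lst = [23, 1, 24, 73, 11, 3]
`result = lst[4]` → result = 11
So result = 11

Answer: 11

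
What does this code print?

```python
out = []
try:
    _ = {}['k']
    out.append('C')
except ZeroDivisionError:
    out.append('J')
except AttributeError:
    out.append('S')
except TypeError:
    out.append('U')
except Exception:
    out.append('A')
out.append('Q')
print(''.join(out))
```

Execution trace: 'A' (except Exception) → 'Q' (after the try/except). Output: AQ

Answer: AQ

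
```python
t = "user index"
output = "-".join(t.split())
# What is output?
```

Trace:
`t = "user index"` → t = 'user index'
`output = "-".join(t.split())` → output = 'user-index'
So output = 'user-index'

Answer: 'user-index'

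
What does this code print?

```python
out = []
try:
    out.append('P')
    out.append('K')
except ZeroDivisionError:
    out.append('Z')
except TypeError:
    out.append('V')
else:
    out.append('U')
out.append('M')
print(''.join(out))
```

Execution trace: 'P' (try body) → 'K' (try body, no exception) → 'U' (else) → 'M' (after the try/except). Output: PKUM

Answer: PKUM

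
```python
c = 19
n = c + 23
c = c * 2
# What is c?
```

Trace:
`c = 19` → c = 19
`n = c + 23` → n = 42
`c = c * 2` → c = 38
So c = 38

Answer: 38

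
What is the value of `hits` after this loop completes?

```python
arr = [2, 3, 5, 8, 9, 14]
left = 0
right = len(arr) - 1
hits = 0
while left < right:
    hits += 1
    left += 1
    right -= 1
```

Iterations until pointers meet (list length 6)
`hits` takes the values: 0 → 1 → 2 → 3

Answer: 3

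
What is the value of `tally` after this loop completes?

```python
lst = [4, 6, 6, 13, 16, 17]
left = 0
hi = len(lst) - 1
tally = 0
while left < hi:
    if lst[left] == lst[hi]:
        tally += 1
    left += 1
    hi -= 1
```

Count matching pairs from ends
`tally` takes the values: 0

Answer: 0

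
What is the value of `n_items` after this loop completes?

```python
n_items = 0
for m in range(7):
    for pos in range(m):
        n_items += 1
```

Triangle number: 0+1+2+...+6
`n_items` takes the values: 0 → 1 → 2 → 3 → 4 → 5 → 6 → 7 → 8 → 9 → 10 → 11 → 12 → 13 → 14 → 15 → 16 → 17 → 18 → 19 → 20 → 21

Answer: 21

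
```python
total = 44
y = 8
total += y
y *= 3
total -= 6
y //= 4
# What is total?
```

Trace:
`total = 44` → total = 44
`y = 8` → y = 8
`total += y` → total = 52
`y *= 3` → y = 24
`total -= 6` → total = 46
`y //= 4` → y = 6
So total = 46

Answer: 46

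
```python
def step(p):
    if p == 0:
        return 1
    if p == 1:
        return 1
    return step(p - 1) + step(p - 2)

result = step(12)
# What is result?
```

Build up from base cases: step(0)=1, step(1)=1, step(2)=2, step(3)=3, step(4)=5, step(5)=8, step(6)=13, ..., step(12)=233

Answer: 233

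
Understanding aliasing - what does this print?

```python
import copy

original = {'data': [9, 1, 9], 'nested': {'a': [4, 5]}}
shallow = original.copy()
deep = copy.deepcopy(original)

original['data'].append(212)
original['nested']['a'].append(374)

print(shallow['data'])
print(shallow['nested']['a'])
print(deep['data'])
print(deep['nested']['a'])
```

Key concept: comparing shallow vs deep copy.
Step by step:
`original = {'data': [9, 1, 9], 'nested': {'a': [4, 5]}}` → original = {'data': [9, 1, 9], 'nested': {'a': [4, 5]}}
`shallow = original.copy()` → shallow = {'data': [9, 1, 9], 'nested': {'a': [4, 5]}}
`deep = copy.deepcopy(original)` → deep = {'data': [9, 1, 9], 'nested': {'a': [4, 5]}}
`original['data'].append(212)` → original = {'data': [9, 1, 9, 212], 'nested': {'a': [4, 5]}}; shallow = {'data': [9, 1, 9, 212], 'nested': {'a': [4, 5]}}
`original['nested']['a'].append(374)` → original = {'data': [9, 1, 9, 212], 'nested': {'a': [4, 5, 374]}}; shallow = {'data': [9, 1, 9, 212], 'nested': {'a': [4, 5, 374]}}
`print(shallow['data'])` → prints [9, 1, 9, 212]
`print(shallow['nested']['a'])` → prints [4, 5, 374]
`print(deep['data'])` → prints [9, 1, 9]
`print(deep['nested']['a'])` → prints [4, 5]

Answer:
[9, 1, 9, 212]
[4, 5, 374]
[9, 1, 9]
[4, 5]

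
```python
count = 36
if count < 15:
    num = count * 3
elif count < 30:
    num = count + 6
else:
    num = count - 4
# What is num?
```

Trace:
`count = 36` → count = 36
`if count < 15: ...` → count < 15 is False, count < 30 is False, take else branch → num = 32
So num = 32

Answer: 32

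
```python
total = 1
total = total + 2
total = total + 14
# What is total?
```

Trace:
`total = 1` → total = 1
`total = total + 2` → total = 3
`total = total + 14` → total = 17
So total = 17

Answer: 17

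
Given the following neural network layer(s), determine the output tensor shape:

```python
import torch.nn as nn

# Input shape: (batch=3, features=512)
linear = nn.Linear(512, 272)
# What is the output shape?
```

Input: (3, 512) -> Output: (3, 272)

Answer: (3, 272)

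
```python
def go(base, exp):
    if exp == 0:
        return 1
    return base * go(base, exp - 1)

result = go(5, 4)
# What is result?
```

go(5, 4) = 5 * 5 * 5 * 5 = 625

Answer: 625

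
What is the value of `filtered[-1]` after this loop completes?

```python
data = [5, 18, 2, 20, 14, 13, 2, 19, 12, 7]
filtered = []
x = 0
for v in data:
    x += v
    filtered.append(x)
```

Cumulative sum ends at 112
`filtered` takes the values: [] → [5] → [5, 23] → [5, 23, 25] → [5, 23, 25, 45] → [5, 23, 25, 45, 59] → [5, 23, 25, 45, 59, 72] → [5, 23, 25, 45, 59, 72, 74] → [5, 23, 25, 45, 59, 72, 74, 93] → [5, 23, 25, 45, 59, 72, 74, 93, 105] → [5, 23, 25, 45, 59, 72, 74, 93, 105, 112]
So `filtered[-1]` = 112

Answer: 112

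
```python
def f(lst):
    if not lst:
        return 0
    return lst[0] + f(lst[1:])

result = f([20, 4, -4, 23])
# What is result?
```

20 + 4 + (-4) + 23 + 0 = 43

Answer: 43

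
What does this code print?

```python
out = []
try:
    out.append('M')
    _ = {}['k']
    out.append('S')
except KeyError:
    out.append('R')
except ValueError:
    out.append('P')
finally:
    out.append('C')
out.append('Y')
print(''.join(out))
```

Execution trace: 'M' (try body) → 'R' (except KeyError) → 'C' (finally) → 'Y' (after the try/except). Output: MRCY

Answer: MRCY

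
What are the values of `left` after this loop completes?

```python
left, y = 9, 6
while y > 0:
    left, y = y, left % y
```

GCD of 9 and 6
`left` takes the values: 9 → 6 → 3

Answer: 3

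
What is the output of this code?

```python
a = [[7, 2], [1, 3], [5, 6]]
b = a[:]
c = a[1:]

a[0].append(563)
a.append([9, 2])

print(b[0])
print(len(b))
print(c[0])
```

Key concept: slice with nested mutation.
Step by step:
`a = [[7, 2], [1, 3], [5, 6]]` → a = [[7, 2], [1, 3], [5, 6]]
`b = a[:]` → b = [[7, 2], [1, 3], [5, 6]]
`c = a[1:]` → c = [[1, 3], [5, 6]]
`a[0].append(563)` → a = [[7, 2, 563], [1, 3], [5, 6]]; b = [[7, 2, 563], [1, 3], [5, 6]]
`a.append([9, 2])` → a = [[7, 2, 563], [1, 3], [5, 6], [9, 2]]
`print(b[0])` → prints [7, 2, 563]
`print(len(b))` → prints 3
`print(c[0])` → prints [1, 3]

Answer:
[7, 2, 563]
3
[1, 3]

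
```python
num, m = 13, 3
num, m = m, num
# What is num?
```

Trace:
`num, m = 13, 3` → num = 13; m = 3
`num, m = m, num` → num = 3; m = 13
So num = 3

Answer: 3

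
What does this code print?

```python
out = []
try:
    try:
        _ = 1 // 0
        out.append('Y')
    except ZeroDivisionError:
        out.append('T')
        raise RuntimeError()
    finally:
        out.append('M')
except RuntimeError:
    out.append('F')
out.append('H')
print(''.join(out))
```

Execution trace: 'T' (inner except ZeroDivisionError) → 'M' (inner finally) → 'F' (outer except RuntimeError) → 'H' (after the try/except). Output: TMFH

Answer: TMFH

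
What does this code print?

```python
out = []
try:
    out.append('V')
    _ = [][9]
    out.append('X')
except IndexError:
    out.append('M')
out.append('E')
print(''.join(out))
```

Execution trace: 'V' (try body) → 'M' (except IndexError) → 'E' (after the try/except). Output: VME

Answer: VME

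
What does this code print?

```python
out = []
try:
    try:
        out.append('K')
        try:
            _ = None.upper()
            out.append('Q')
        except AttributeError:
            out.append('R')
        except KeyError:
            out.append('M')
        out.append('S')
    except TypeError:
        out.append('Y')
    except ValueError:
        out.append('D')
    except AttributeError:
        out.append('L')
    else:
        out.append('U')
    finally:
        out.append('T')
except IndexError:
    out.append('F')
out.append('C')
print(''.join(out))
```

Execution trace: 'K' (try body) → 'R' (inner except AttributeError) → 'S' (try body, no exception) → 'U' (else) → 'T' (finally) → 'C' (after the try/except). Output: KRSUTC

Answer: KRSUTC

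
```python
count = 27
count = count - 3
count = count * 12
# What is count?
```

Trace:
`count = 27` → count = 27
`count = count - 3` → count = 24
`count = count * 12` → count = 288
So count = 288

Answer: 288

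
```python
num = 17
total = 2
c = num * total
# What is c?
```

Trace:
`num = 17` → num = 17
`total = 2` → total = 2
`c = num * total` → c = 34
So c = 34

Answer: 34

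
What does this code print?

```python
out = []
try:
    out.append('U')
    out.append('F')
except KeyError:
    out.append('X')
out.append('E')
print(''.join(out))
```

Execution trace: 'U' (try body) → 'F' (try body, no exception) → 'E' (after the try/except). Output: UFE

Answer: UFE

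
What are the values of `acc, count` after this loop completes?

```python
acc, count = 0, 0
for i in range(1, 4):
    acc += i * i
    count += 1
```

Sum of squares and count
`acc, count` takes the values: (0, 0) → (1, 0) → (1, 1) → (5, 1) → (5, 2) → (14, 2) → (14, 3)

Answer: 14, 3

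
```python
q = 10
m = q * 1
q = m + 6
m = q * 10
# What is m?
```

Trace:
`q = 10` → q = 10
`m = q * 1` → m = 10
`q = m + 6` → q = 16
`m = q * 10` → m = 160
So m = 160

Answer: 160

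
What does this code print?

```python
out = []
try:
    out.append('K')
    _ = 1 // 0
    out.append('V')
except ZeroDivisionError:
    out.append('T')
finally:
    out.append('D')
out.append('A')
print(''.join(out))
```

Execution trace: 'K' (try body) → 'T' (except ZeroDivisionError) → 'D' (finally) → 'A' (after the try/except). Output: KTDA

Answer: KTDA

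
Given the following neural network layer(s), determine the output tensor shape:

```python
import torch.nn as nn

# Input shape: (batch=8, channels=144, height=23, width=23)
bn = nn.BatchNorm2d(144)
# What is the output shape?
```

Input: (8, 144, 23, 23) -> Output: (8, 144, 23, 23)

Answer: (8, 144, 23, 23)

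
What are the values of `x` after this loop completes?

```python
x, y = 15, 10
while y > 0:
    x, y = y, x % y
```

GCD of 15 and 10
`x` takes the values: 15 → 10 → 5

Answer: 5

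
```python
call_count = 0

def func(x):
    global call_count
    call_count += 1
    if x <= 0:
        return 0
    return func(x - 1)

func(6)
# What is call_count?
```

Linear recursion stepping by 1: 7 calls from x=6 down to ≤0.

Answer: 7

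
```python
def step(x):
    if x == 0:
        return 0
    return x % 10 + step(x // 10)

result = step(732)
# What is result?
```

Sum of digits of 732: 2 + 3 + 7 = 12

Answer: 12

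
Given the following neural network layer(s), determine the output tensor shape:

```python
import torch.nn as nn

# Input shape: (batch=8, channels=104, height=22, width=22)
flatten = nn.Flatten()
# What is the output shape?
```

Input: (8, 104, 22, 22) -> Output: (8, 50336)

Answer: (8, 50336)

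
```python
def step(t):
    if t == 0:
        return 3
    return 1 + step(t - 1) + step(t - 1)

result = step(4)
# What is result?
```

step(t) = 1 + 2·step(t-1), step(0)=3. Closed form: (3+1)·2^4 - 1 = 63.

Answer: 63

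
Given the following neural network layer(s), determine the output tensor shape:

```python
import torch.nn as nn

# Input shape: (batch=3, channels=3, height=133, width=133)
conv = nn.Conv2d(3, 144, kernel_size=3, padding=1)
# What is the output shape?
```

Input: (3, 3, 133, 133) -> Output: (3, 144, 133, 133)

Answer: (3, 144, 133, 133)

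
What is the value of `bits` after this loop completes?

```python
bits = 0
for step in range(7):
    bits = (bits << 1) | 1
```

Build 7 consecutive 1-bits: 0b1111111
`bits` takes the values: 0 → 1 → 3 → 7 → 15 → 31 → 63 → 127

Answer: 127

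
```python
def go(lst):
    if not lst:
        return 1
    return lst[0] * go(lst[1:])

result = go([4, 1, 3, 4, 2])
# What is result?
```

Product over [4, 1, 3, 4, 2] = 4 * 1 * 3 * 4 * 2 = 96

Answer: 96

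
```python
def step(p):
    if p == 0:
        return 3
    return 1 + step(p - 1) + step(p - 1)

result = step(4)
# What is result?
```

step(p) = 1 + 2·step(p-1), step(0)=3. Closed form: (3+1)·2^4 - 1 = 63.

Answer: 63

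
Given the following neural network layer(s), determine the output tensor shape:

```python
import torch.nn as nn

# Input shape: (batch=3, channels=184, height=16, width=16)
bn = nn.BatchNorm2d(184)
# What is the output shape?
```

Input: (3, 184, 16, 16) -> Output: (3, 184, 16, 16)

Answer: (3, 184, 16, 16)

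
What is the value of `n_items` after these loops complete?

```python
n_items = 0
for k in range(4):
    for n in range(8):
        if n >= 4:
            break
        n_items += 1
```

Inner breaks at 4, outer runs 4 times
`n_items` takes the values: 0 → 1 → 2 → 3 → 4 → 5 → 6 → 7 → 8 → 9 → 10 → 11 → 12 → 13 → 14 → 15 → 16

Answer: 16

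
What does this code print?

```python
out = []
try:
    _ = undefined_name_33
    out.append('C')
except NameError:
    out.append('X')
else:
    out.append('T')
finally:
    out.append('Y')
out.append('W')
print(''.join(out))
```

Execution trace: 'X' (except NameError) → 'Y' (finally) → 'W' (after the try/except). Output: XYW

Answer: XYW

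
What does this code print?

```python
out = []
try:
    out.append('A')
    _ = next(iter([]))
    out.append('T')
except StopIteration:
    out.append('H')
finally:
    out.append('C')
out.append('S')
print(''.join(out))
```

Execution trace: 'A' (try body) → 'H' (except StopIteration) → 'C' (finally) → 'S' (after the try/except). Output: AHCS

Answer: AHCS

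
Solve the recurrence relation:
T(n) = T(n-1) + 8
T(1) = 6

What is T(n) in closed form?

Unrolling: T(n) = T(1) + 8·(n-1) = 6 + 8(n-1) = 8n - 2.

Answer: T(n) = 8n - 2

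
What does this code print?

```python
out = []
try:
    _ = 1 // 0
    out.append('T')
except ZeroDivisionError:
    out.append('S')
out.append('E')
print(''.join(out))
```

Execution trace: 'S' (except ZeroDivisionError) → 'E' (after the try/except). Output: SE

Answer: SE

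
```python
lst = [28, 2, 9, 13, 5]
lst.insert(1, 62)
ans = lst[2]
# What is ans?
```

Trace:
`lst = [28, 2, 9, 13, 5]` → lst = [28, 2, 9, 13, 5]
`lst.insert(1, 62)` → lst = [28, 62, 2, 9, 13, 5]
`ans = lst[2]` → ans = 2
So ans = 2

Answer: 2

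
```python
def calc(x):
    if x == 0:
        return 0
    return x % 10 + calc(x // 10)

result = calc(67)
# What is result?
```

Sum of digits of 67: 7 + 6 = 13

Answer: 13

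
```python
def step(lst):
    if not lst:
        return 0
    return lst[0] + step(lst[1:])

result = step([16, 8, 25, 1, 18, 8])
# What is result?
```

16 + 8 + 25 + 1 + 18 + 8 + 0 = 76

Answer: 76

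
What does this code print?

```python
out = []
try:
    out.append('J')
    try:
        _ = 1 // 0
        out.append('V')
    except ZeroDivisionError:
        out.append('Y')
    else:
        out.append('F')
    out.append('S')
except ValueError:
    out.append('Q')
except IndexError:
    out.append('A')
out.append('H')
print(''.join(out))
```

Execution trace: 'J' (try body) → 'Y' (inner except ZeroDivisionError) → 'S' (try body, no exception) → 'H' (after the try/except). Output: JYSH

Answer: JYSH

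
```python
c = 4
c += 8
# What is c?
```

Trace:
`c = 4` → c = 4
`c += 8` → c = 12
So c = 12

Answer: 12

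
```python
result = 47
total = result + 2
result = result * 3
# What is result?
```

Trace:
`result = 47` → result = 47
`total = result + 2` → total = 49
`result = result * 3` → result = 141
So result = 141

Answer: 141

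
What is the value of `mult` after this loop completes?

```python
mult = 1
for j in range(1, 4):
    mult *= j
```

3! = 6
`mult` takes the values: 1 → 2 → 6

Answer: 6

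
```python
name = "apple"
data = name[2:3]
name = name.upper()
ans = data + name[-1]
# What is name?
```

Trace:
`name = "apple"` → name = 'apple'
`data = name[2:3]` → data = 'p'
`name = name.upper()` → name = 'APPLE'
`ans = data + name[-1]` → ans = 'pE'
So name = 'APPLE'

Answer: 'APPLE'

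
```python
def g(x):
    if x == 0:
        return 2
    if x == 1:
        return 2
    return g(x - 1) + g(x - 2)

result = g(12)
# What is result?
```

Build up from base cases: g(0)=2, g(1)=2, g(2)=4, g(3)=6, g(4)=10, g(5)=16, g(6)=26, ..., g(12)=466

Answer: 466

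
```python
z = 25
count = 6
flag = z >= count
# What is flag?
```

Trace:
`z = 25` → z = 25
`count = 6` → count = 6
`flag = z >= count` → flag = True
So flag = True

Answer: True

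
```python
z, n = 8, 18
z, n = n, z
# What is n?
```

Trace:
`z, n = 8, 18` → z = 8; n = 18
`z, n = n, z` → z = 18; n = 8
So n = 8

Answer: 8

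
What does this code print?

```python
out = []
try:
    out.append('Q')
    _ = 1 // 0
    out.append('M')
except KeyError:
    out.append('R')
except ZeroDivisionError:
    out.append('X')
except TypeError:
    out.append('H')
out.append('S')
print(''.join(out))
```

Execution trace: 'Q' (try body) → 'X' (except ZeroDivisionError) → 'S' (after the try/except). Output: QXS

Answer: QXS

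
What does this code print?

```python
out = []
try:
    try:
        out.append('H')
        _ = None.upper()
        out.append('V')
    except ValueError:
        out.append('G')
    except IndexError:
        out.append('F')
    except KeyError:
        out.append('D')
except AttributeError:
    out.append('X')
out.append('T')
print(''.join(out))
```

Execution trace: 'H' (try body) → 'X' (outer except AttributeError) → 'T' (after the try/except). Output: HXT

Answer: HXT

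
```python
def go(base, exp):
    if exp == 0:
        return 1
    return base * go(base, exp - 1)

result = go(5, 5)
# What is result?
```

go(5, 5) = 5 * 5 * 5 * 5 * 5 = 3125

Answer: 3125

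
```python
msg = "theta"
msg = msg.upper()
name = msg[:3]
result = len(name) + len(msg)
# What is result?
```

Trace:
`msg = "theta"` → msg = 'theta'
`msg = msg.upper()` → msg = 'THETA'
`name = msg[:3]` → name = 'THE'
`result = len(name) + len(msg)` → result = 8
So result = 8

Answer: 8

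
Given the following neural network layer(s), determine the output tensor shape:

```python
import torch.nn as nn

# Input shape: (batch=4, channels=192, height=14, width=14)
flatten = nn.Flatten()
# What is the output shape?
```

Input: (4, 192, 14, 14) -> Output: (4, 37632)

Answer: (4, 37632)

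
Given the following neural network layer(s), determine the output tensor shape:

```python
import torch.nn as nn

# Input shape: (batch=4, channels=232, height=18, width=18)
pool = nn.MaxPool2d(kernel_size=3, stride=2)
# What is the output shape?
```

Input: (4, 232, 18, 18) -> Output: (4, 232, 8, 8)

Answer: (4, 232, 8, 8)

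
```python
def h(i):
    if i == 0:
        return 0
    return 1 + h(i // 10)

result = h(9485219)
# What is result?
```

Count of digits of 9485219: 7

Answer: 7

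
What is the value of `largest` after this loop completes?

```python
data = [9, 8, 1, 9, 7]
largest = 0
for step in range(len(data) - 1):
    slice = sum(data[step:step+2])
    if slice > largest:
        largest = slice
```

Max sum of 2-element window in [9, 8, 1, 9, 7]
`largest` takes the values: 0 → 17

Answer: 17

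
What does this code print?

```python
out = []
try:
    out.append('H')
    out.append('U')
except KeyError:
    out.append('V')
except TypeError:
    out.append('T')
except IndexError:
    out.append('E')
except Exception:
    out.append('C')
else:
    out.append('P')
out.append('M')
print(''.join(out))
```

Execution trace: 'H' (try body) → 'U' (try body, no exception) → 'P' (else) → 'M' (after the try/except). Output: HUPM

Answer: HUPM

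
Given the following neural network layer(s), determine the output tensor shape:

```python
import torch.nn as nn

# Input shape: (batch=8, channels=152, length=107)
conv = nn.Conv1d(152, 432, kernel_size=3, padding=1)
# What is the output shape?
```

Input: (8, 152, 107) -> Output: (8, 432, 107)

Answer: (8, 432, 107)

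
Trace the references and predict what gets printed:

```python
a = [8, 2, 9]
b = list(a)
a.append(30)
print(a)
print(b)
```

Key concept: list() constructor creates copy.
Step by step:
`a = [8, 2, 9]` → a = [8, 2, 9]
`b = list(a)` → b = [8, 2, 9]
`a.append(30)` → a = [8, 2, 9, 30]
`print(a)` → prints [8, 2, 9, 30]
`print(b)` → prints [8, 2, 9]

Answer:
[8, 2, 9, 30]
[8, 2, 9]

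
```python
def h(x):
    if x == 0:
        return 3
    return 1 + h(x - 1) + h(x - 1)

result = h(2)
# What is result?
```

h(x) = 1 + 2·h(x-1), h(0)=3. Closed form: (3+1)·2^2 - 1 = 15.

Answer: 15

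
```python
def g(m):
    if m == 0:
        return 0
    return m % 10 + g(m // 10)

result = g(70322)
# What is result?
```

Sum of digits of 70322: 2 + 2 + 3 + 0 + 7 = 14

Answer: 14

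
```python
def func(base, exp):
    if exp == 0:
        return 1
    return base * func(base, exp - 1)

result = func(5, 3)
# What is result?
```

func(5, 3) = 5 * 5 * 5 = 125

Answer: 125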